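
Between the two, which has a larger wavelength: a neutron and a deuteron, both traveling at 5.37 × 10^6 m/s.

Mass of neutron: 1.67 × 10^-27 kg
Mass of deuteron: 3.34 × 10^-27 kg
The neutron has the longer wavelength.

Using λ = h/(mv), since both particles have the same velocity, the wavelength depends only on mass.

For neutron: λ₁ = h/(m₁v) = 7.39 × 10^-14 m
For deuteron: λ₂ = h/(m₂v) = 3.69 × 10^-14 m

Since λ ∝ 1/m at constant velocity, the lighter particle has the longer wavelength.

The neutron has the longer de Broglie wavelength.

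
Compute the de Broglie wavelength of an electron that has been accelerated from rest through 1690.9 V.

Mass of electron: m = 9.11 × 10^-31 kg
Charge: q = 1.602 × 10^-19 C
2.98 × 10^-11 m

When a particle is accelerated through voltage V, it gains kinetic energy KE = qV.

The de Broglie wavelength is then λ = h/√(2mqV):

λ = h/√(2mqV)
λ = (6.626 × 10^-34 J·s) / √(2 × 9.11 × 10^-31 kg × 1.602 × 10^-19 C × 1690.9 V)
λ = 2.98 × 10^-11 m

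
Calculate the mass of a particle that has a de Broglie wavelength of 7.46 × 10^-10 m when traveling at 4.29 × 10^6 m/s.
2.07 × 10^-31 kg

From the de Broglie relation λ = h/(mv), we solve for m:

m = h/(λv)
m = (6.626 × 10^-34 J·s) / (7.46 × 10^-10 m × 4.29 × 10^6 m/s)
m = 2.07 × 10^-31 kg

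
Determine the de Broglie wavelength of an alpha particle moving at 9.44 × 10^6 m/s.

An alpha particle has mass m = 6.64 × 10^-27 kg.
1.06 × 10^-14 m

Using the de Broglie relation λ = h/(mv):

λ = h/(mv)
λ = (6.626 × 10^-34 J·s) / (6.64 × 10^-27 kg × 9.44 × 10^6 m/s)
λ = 1.06 × 10^-14 m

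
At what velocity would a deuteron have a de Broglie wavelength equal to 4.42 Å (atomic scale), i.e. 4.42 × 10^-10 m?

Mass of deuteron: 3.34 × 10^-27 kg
4.49 × 10^2 m/s

From λ = h/(mv), solve for v:

v = h/(mλ)
v = (6.626 × 10^-34 J·s) / (3.34 × 10^-27 kg × 4.42 × 10^-10 m)
v = 4.49 × 10^2 m/s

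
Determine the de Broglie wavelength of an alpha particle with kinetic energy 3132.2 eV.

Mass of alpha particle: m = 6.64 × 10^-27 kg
2.57 × 10^-13 m

Using λ = h/√(2mKE):

First convert KE to Joules: KE = 3132.2 eV = 5.018 × 10^-16 J

λ = h/√(2mKE)
λ = (6.626 × 10^-34 J·s) / √(2 × 6.64 × 10^-27 kg × 5.018 × 10^-16 J)
λ = 2.57 × 10^-13 m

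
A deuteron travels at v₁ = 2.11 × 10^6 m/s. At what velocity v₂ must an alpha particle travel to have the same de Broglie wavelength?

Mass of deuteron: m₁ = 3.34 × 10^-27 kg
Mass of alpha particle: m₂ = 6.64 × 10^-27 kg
v₂ = 1.06 × 10^6 m/s

For equal de Broglie wavelengths: λ₁ = λ₂

h/(m₁v₁) = h/(m₂v₂)
m₁v₁ = m₂v₂
v₂ = v₁ · (m₁/m₂)

v₂ = 2.11 × 10^6 m/s × (3.34 × 10^-27 kg / 6.64 × 10^-27 kg)
v₂ = 1.06 × 10^6 m/s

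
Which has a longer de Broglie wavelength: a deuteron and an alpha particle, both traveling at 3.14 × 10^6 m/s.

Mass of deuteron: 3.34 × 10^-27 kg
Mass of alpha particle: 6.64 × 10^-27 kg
The deuteron has the longer wavelength.

Using λ = h/(mv), since both particles have the same velocity, the wavelength depends only on mass.

For deuteron: λ₁ = h/(m₁v) = 6.32 × 10^-14 m
For alpha particle: λ₂ = h/(m₂v) = 3.18 × 10^-14 m

Since λ ∝ 1/m at constant velocity, the lighter particle has the longer wavelength.

The deuteron has the longer de Broglie wavelength.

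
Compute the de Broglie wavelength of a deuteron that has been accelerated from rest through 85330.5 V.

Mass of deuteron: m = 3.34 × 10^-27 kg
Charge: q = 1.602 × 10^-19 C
6.93 × 10^-14 m

When a particle is accelerated through voltage V, it gains kinetic energy KE = qV.

The de Broglie wavelength is then λ = h/√(2mqV):

λ = h/√(2mqV)
λ = (6.626 × 10^-34 J·s) / √(2 × 3.34 × 10^-27 kg × 1.602 × 10^-19 C × 85330.5 V)
λ = 6.93 × 10^-14 m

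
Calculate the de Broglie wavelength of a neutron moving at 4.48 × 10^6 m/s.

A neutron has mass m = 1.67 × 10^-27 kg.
8.86 × 10^-14 m

Using the de Broglie relation λ = h/(mv):

λ = h/(mv)
λ = (6.626 × 10^-34 J·s) / (1.67 × 10^-27 kg × 4.48 × 10^6 m/s)
λ = 8.86 × 10^-14 m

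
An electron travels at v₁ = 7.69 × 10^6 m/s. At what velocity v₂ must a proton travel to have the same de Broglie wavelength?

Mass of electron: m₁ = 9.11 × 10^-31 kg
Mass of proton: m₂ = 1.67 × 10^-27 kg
v₂ = 4.19 × 10^3 m/s

For equal de Broglie wavelengths: λ₁ = λ₂

h/(m₁v₁) = h/(m₂v₂)
m₁v₁ = m₂v₂
v₂ = v₁ · (m₁/m₂)

v₂ = 7.69 × 10^6 m/s × (9.11 × 10^-31 kg / 1.67 × 10^-27 kg)
v₂ = 4.19 × 10^3 m/s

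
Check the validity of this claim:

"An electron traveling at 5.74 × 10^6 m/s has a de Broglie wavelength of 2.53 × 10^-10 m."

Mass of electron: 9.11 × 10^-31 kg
False

The claim is incorrect.

Using λ = h/(mv):
λ = (6.626 × 10^-34 J·s) / (9.11 × 10^-31 kg × 5.74 × 10^6 m/s)
λ = 1.27 × 10^-10 m

The actual wavelength differs from the claimed 2.53 × 10^-10 m.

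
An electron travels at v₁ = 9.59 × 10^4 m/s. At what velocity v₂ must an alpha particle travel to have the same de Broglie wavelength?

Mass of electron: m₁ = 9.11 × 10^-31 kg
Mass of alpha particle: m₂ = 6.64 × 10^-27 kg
v₂ = 1.32 × 10^1 m/s

For equal de Broglie wavelengths: λ₁ = λ₂

h/(m₁v₁) = h/(m₂v₂)
m₁v₁ = m₂v₂
v₂ = v₁ · (m₁/m₂)

v₂ = 9.59 × 10^4 m/s × (9.11 × 10^-31 kg / 6.64 × 10^-27 kg)
v₂ = 1.32 × 10^1 m/s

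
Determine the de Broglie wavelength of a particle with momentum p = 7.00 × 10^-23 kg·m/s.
9.47 × 10^-12 m

Using the de Broglie relation λ = h/p:

λ = h/p
λ = (6.626 × 10^-34 J·s) / (7.00 × 10^-23 kg·m/s)
λ = 9.47 × 10^-12 m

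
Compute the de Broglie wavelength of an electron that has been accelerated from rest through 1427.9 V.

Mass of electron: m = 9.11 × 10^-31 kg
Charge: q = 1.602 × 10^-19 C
3.25 × 10^-11 m

When a particle is accelerated through voltage V, it gains kinetic energy KE = qV.

The de Broglie wavelength is then λ = h/√(2mqV):

λ = h/√(2mqV)
λ = (6.626 × 10^-34 J·s) / √(2 × 9.11 × 10^-31 kg × 1.602 × 10^-19 C × 1427.9 V)
λ = 3.25 × 10^-11 m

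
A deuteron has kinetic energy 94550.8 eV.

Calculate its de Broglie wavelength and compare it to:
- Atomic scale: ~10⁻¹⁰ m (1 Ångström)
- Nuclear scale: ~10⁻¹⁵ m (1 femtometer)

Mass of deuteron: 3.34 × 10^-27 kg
λ = 6.59 × 10^-14 m, which is between nuclear and atomic scales.

Using λ = h/√(2mKE):

KE = 94550.8 eV = 1.515 × 10^-14 J

λ = h/√(2mKE)
λ = (6.626 × 10^-34 J·s) / √(2 × 3.34 × 10^-27 kg × 1.515 × 10^-14 J)
λ = 6.59 × 10^-14 m

Comparison:
- Atomic scale (10⁻¹⁰ m): λ is 0.00066× this size
- Nuclear scale (10⁻¹⁵ m): λ is 66× this size

The wavelength is between nuclear and atomic scales.

This wavelength is appropriate for probing atomic structure but too large for nuclear physics experiments.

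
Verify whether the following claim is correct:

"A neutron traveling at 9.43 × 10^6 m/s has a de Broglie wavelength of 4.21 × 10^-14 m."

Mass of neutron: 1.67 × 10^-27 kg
True

The claim is correct.

Using λ = h/(mv):
λ = (6.626 × 10^-34 J·s) / (1.67 × 10^-27 kg × 9.43 × 10^6 m/s)
λ = 4.21 × 10^-14 m

This matches the claimed value.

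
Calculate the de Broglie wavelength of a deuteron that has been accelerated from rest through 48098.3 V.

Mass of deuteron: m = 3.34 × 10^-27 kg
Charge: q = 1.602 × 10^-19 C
9.24 × 10^-14 m

When a particle is accelerated through voltage V, it gains kinetic energy KE = qV.

The de Broglie wavelength is then λ = h/√(2mqV):

λ = h/√(2mqV)
λ = (6.626 × 10^-34 J·s) / √(2 × 3.34 × 10^-27 kg × 1.602 × 10^-19 C × 48098.3 V)
λ = 9.24 × 10^-14 m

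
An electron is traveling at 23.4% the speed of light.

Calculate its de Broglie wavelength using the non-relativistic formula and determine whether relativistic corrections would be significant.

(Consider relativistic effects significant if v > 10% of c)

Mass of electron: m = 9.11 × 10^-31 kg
Yes, relativistic corrections are needed.

Using the non-relativistic de Broglie formula λ = h/(mv):

v = 23.4% × c = 7.015 × 10^7 m/s

λ = h/(mv)
λ = (6.626 × 10^-34 J·s) / (9.11 × 10^-31 kg × 7.015 × 10^7 m/s)
λ = 1.04 × 10^-11 m

Since v = 23.4% of c > 10% of c, relativistic corrections ARE significant and the actual wavelength would differ from this non-relativistic estimate.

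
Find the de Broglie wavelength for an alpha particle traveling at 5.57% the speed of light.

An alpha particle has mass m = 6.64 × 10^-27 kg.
5.98 × 10^-15 m

Using the de Broglie relation λ = h/(mv):

v = 5.57% × c = 1.670 × 10^7 m/s

λ = h/(mv)
λ = (6.626 × 10^-34 J·s) / (6.64 × 10^-27 kg × 1.670 × 10^7 m/s)
λ = 5.98 × 10^-15 m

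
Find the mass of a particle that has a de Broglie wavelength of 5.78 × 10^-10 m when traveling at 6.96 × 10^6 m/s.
1.65 × 10^-31 kg

From the de Broglie relation λ = h/(mv), we solve for m:

m = h/(λv)
m = (6.626 × 10^-34 J·s) / (5.78 × 10^-10 m × 6.96 × 10^6 m/s)
m = 1.65 × 10^-31 kg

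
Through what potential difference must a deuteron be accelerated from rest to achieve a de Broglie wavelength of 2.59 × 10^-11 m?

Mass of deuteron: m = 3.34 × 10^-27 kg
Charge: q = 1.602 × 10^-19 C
6.12 × 10^-1 V

From λ = h/√(2mqV), we solve for V:

λ² = h²/(2mqV)
V = h²/(2mqλ²)
V = (6.626 × 10^-34 J·s)² / (2 × 3.34 × 10^-27 kg × 1.602 × 10^-19 C × (2.59 × 10^-11 m)²)
V = 6.12 × 10^-1 V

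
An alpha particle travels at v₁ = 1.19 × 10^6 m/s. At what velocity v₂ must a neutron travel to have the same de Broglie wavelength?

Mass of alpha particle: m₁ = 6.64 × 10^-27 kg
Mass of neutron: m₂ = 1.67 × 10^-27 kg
v₂ = 4.73 × 10^6 m/s

For equal de Broglie wavelengths: λ₁ = λ₂

h/(m₁v₁) = h/(m₂v₂)
m₁v₁ = m₂v₂
v₂ = v₁ · (m₁/m₂)

v₂ = 1.19 × 10^6 m/s × (6.64 × 10^-27 kg / 1.67 × 10^-27 kg)
v₂ = 4.73 × 10^6 m/s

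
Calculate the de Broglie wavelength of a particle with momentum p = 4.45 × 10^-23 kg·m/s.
1.49 × 10^-11 m

Using the de Broglie relation λ = h/p:

λ = h/p
λ = (6.626 × 10^-34 J·s) / (4.45 × 10^-23 kg·m/s)
λ = 1.49 × 10^-11 m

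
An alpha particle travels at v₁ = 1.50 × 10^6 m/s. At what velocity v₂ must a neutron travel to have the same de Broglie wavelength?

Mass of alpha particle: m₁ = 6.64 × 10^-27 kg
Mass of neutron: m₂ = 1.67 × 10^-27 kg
v₂ = 5.96 × 10^6 m/s

For equal de Broglie wavelengths: λ₁ = λ₂

h/(m₁v₁) = h/(m₂v₂)
m₁v₁ = m₂v₂
v₂ = v₁ · (m₁/m₂)

v₂ = 1.50 × 10^6 m/s × (6.64 × 10^-27 kg / 1.67 × 10^-27 kg)
v₂ = 5.96 × 10^6 m/s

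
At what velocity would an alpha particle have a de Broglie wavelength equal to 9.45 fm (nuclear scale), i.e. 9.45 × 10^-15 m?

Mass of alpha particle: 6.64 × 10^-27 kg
1.06 × 10^7 m/s

From λ = h/(mv), solve for v:

v = h/(mλ)
v = (6.626 × 10^-34 J·s) / (6.64 × 10^-27 kg × 9.45 × 10^-15 m)
v = 1.06 × 10^7 m/s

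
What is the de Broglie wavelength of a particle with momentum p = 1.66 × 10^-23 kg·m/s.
3.99 × 10^-11 m

Using the de Broglie relation λ = h/p:

λ = h/p
λ = (6.626 × 10^-34 J·s) / (1.66 × 10^-23 kg·m/s)
λ = 3.99 × 10^-11 m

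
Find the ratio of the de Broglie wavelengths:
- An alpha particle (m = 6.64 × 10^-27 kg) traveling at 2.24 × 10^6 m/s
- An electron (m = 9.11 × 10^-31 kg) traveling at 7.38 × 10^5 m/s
λ₁/λ₂ = 4.52 × 10^-5

Using λ = h/(mv):

λ₁ = h/(m₁v₁) = 4.45 × 10^-14 m
λ₂ = h/(m₂v₂) = 9.86 × 10^-10 m

Ratio λ₁/λ₂ = (m₂v₂)/(m₁v₁)
         = (9.11 × 10^-31 kg × 7.38 × 10^5 m/s) / (6.64 × 10^-27 kg × 2.24 × 10^6 m/s)
         = 4.52 × 10^-5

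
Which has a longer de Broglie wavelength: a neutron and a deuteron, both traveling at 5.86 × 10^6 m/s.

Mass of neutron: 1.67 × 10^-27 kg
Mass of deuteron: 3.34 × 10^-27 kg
The neutron has the longer wavelength.

Using λ = h/(mv), since both particles have the same velocity, the wavelength depends only on mass.

For neutron: λ₁ = h/(m₁v) = 6.77 × 10^-14 m
For deuteron: λ₂ = h/(m₂v) = 3.39 × 10^-14 m

Since λ ∝ 1/m at constant velocity, the lighter particle has the longer wavelength.

The neutron has the longer de Broglie wavelength.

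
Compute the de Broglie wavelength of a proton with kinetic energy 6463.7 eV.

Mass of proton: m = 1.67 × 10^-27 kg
3.56 × 10^-13 m

Using λ = h/√(2mKE):

First convert KE to Joules: KE = 6463.7 eV = 1.036 × 10^-15 J

λ = h/√(2mKE)
λ = (6.626 × 10^-34 J·s) / √(2 × 1.67 × 10^-27 kg × 1.036 × 10^-15 J)
λ = 3.56 × 10^-13 m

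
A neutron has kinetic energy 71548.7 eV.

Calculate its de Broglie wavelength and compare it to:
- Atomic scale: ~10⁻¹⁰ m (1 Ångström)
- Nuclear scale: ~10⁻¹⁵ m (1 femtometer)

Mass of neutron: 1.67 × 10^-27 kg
λ = 1.07 × 10^-13 m, which is between nuclear and atomic scales.

Using λ = h/√(2mKE):

KE = 71548.7 eV = 1.146 × 10^-14 J

λ = h/√(2mKE)
λ = (6.626 × 10^-34 J·s) / √(2 × 1.67 × 10^-27 kg × 1.146 × 10^-14 J)
λ = 1.07 × 10^-13 m

Comparison:
- Atomic scale (10⁻¹⁰ m): λ is 0.0011× this size
- Nuclear scale (10⁻¹⁵ m): λ is 1.1e+02× this size

The wavelength is between nuclear and atomic scales.

This wavelength is appropriate for probing atomic structure but too large for nuclear physics experiments.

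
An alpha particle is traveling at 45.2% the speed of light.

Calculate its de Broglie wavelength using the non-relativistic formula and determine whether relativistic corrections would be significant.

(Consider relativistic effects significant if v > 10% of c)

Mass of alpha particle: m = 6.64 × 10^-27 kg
Yes, relativistic corrections are needed.

Using the non-relativistic de Broglie formula λ = h/(mv):

v = 45.2% × c = 1.355 × 10^8 m/s

λ = h/(mv)
λ = (6.626 × 10^-34 J·s) / (6.64 × 10^-27 kg × 1.355 × 10^8 m/s)
λ = 7.36 × 10^-16 m

Since v = 45.2% of c > 10% of c, relativistic corrections ARE significant and the actual wavelength would differ from this non-relativistic estimate.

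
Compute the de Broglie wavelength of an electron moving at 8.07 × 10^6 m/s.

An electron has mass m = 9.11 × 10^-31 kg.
9.01 × 10^-11 m

Using the de Broglie relation λ = h/(mv):

λ = h/(mv)
λ = (6.626 × 10^-34 J·s) / (9.11 × 10^-31 kg × 8.07 × 10^6 m/s)
λ = 9.01 × 10^-11 m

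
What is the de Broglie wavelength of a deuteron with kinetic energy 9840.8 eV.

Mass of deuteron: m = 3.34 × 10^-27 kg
2.04 × 10^-13 m

Using λ = h/√(2mKE):

First convert KE to Joules: KE = 9840.8 eV = 1.577 × 10^-15 J

λ = h/√(2mKE)
λ = (6.626 × 10^-34 J·s) / √(2 × 3.34 × 10^-27 kg × 1.577 × 10^-15 J)
λ = 2.04 × 10^-13 m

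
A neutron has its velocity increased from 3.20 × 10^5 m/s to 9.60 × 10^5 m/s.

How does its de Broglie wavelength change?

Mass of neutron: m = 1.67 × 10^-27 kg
The wavelength decreases by a factor of 3.

Using λ = h/(mv):

Initial wavelength: λ₁ = h/(mv₁) = 1.24 × 10^-12 m
Final wavelength: λ₂ = h/(mv₂) = 4.13 × 10^-13 m

Since λ ∝ 1/v, when velocity increases by a factor of 3, the wavelength decreases by a factor of 3.

λ₂/λ₁ = v₁/v₂ = 1/3

The wavelength decreases by a factor of 3.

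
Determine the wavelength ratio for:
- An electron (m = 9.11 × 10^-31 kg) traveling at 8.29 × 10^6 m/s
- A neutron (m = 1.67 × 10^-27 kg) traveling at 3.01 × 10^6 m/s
λ₁/λ₂ = 666

Using λ = h/(mv):

λ₁ = h/(m₁v₁) = 8.77 × 10^-11 m
λ₂ = h/(m₂v₂) = 1.32 × 10^-13 m

Ratio λ₁/λ₂ = (m₂v₂)/(m₁v₁)
         = (1.67 × 10^-27 kg × 3.01 × 10^6 m/s) / (9.11 × 10^-31 kg × 8.29 × 10^6 m/s)
         = 666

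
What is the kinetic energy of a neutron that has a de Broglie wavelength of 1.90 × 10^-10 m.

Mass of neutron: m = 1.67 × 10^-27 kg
3.64 × 10^-21 J (or 0.0227 eV)

From λ = h/√(2mKE), we solve for KE:

λ² = h²/(2mKE)
KE = h²/(2mλ²)
KE = (6.626 × 10^-34 J·s)² / (2 × 1.67 × 10^-27 kg × (1.90 × 10^-10 m)²)
KE = 3.64 × 10^-21 J
KE = 0.0227 eV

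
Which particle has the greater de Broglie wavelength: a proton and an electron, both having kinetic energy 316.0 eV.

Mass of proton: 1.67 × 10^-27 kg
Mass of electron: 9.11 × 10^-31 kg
The electron has the longer wavelength.

Using λ = h/√(2mKE):

For proton: λ₁ = h/√(2m₁KE) = 1.61 × 10^-12 m
For electron: λ₂ = h/√(2m₂KE) = 6.90 × 10^-11 m

Since λ ∝ 1/√m at constant kinetic energy, the lighter particle has the longer wavelength.

The electron has the longer de Broglie wavelength.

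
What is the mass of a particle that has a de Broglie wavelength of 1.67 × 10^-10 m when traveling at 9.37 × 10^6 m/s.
4.23 × 10^-31 kg

From the de Broglie relation λ = h/(mv), we solve for m:

m = h/(λv)
m = (6.626 × 10^-34 J·s) / (1.67 × 10^-10 m × 9.37 × 10^6 m/s)
m = 4.23 × 10^-31 kg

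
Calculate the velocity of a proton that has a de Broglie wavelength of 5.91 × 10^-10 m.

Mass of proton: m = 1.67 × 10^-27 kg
6.71 × 10^2 m/s

From the de Broglie relation λ = h/(mv), we solve for v:

v = h/(mλ)
v = (6.626 × 10^-34 J·s) / (1.67 × 10^-27 kg × 5.91 × 10^-10 m)
v = 6.71 × 10^2 m/s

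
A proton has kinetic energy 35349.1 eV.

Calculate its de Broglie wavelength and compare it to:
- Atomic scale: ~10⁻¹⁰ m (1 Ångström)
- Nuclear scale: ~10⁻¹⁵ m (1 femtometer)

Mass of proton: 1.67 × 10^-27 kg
λ = 1.52 × 10^-13 m, which is between nuclear and atomic scales.

Using λ = h/√(2mKE):

KE = 35349.1 eV = 5.664 × 10^-15 J

λ = h/√(2mKE)
λ = (6.626 × 10^-34 J·s) / √(2 × 1.67 × 10^-27 kg × 5.664 × 10^-15 J)
λ = 1.52 × 10^-13 m

Comparison:
- Atomic scale (10⁻¹⁰ m): λ is 0.0015× this size
- Nuclear scale (10⁻¹⁵ m): λ is 1.5e+02× this size

The wavelength is between nuclear and atomic scales.

This wavelength is appropriate for probing atomic structure but too large for nuclear physics experiments.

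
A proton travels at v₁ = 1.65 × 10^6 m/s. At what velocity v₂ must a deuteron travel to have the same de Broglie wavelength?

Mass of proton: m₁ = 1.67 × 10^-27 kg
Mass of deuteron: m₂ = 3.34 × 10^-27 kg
v₂ = 8.25 × 10^5 m/s

For equal de Broglie wavelengths: λ₁ = λ₂

h/(m₁v₁) = h/(m₂v₂)
m₁v₁ = m₂v₂
v₂ = v₁ · (m₁/m₂)

v₂ = 1.65 × 10^6 m/s × (1.67 × 10^-27 kg / 3.34 × 10^-27 kg)
v₂ = 8.25 × 10^5 m/s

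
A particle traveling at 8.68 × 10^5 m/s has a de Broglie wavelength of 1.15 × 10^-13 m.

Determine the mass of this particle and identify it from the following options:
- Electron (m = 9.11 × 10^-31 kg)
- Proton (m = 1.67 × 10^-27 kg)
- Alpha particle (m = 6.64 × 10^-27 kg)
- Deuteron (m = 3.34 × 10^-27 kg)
The particle is an alpha particle.

From λ = h/(mv), solve for mass:

m = h/(λv)
m = (6.626 × 10^-34 J·s) / (1.15 × 10^-13 m × 8.68 × 10^5 m/s)
m = 6.64 × 10^-27 kg

Comparing with the listed masses, this is closest to an alpha particle.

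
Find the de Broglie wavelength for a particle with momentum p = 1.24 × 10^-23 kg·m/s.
5.34 × 10^-11 m

Using the de Broglie relation λ = h/p:

λ = h/p
λ = (6.626 × 10^-34 J·s) / (1.24 × 10^-23 kg·m/s)
λ = 5.34 × 10^-11 m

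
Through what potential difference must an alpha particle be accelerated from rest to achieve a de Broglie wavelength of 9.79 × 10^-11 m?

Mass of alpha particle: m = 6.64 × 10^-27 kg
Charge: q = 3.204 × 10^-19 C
1.08 × 10^-2 V

From λ = h/√(2mqV), we solve for V:

λ² = h²/(2mqV)
V = h²/(2mqλ²)
V = (6.626 × 10^-34 J·s)² / (2 × 6.64 × 10^-27 kg × 3.204 × 10^-19 C × (9.79 × 10^-11 m)²)
V = 1.08 × 10^-2 V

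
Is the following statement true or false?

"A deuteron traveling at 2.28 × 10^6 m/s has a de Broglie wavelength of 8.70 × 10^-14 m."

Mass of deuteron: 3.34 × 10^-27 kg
True

The claim is correct.

Using λ = h/(mv):
λ = (6.626 × 10^-34 J·s) / (3.34 × 10^-27 kg × 2.28 × 10^6 m/s)
λ = 8.70 × 10^-14 m

This matches the claimed value.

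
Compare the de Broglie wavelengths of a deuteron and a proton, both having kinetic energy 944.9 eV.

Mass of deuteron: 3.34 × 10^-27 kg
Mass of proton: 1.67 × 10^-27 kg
The proton has the longer wavelength.

Using λ = h/√(2mKE):

For deuteron: λ₁ = h/√(2m₁KE) = 6.59 × 10^-13 m
For proton: λ₂ = h/√(2m₂KE) = 9.32 × 10^-13 m

Since λ ∝ 1/√m at constant kinetic energy, the lighter particle has the longer wavelength.

The proton has the longer de Broglie wavelength.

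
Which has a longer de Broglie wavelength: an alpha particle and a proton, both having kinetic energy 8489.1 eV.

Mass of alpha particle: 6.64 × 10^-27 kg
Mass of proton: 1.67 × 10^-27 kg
The proton has the longer wavelength.

Using λ = h/√(2mKE):

For alpha particle: λ₁ = h/√(2m₁KE) = 1.56 × 10^-13 m
For proton: λ₂ = h/√(2m₂KE) = 3.11 × 10^-13 m

Since λ ∝ 1/√m at constant kinetic energy, the lighter particle has the longer wavelength.

The proton has the longer de Broglie wavelength.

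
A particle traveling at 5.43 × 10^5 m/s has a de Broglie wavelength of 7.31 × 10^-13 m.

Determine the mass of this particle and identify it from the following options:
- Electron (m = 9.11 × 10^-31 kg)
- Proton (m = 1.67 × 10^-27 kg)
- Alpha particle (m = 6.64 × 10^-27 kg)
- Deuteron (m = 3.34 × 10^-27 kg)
The particle is a proton.

From λ = h/(mv), solve for mass:

m = h/(λv)
m = (6.626 × 10^-34 J·s) / (7.31 × 10^-13 m × 5.43 × 10^5 m/s)
m = 1.67 × 10^-27 kg

Comparing with the listed masses, this is closest to a proton.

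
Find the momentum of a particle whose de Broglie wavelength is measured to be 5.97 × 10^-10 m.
1.11 × 10^-24 kg·m/s

From the de Broglie relation λ = h/p, we solve for p:

p = h/λ
p = (6.626 × 10^-34 J·s) / (5.97 × 10^-10 m)
p = 1.11 × 10^-24 kg·m/s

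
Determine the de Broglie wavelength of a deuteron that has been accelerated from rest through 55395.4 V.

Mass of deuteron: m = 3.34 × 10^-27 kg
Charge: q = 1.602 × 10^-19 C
8.61 × 10^-14 m

When a particle is accelerated through voltage V, it gains kinetic energy KE = qV.

The de Broglie wavelength is then λ = h/√(2mqV):

λ = h/√(2mqV)
λ = (6.626 × 10^-34 J·s) / √(2 × 3.34 × 10^-27 kg × 1.602 × 10^-19 C × 55395.4 V)
λ = 8.61 × 10^-14 m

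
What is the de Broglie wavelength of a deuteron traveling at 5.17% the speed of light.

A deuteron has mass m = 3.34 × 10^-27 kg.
1.28 × 10^-14 m

Using the de Broglie relation λ = h/(mv):

v = 5.17% × c = 1.550 × 10^7 m/s

λ = h/(mv)
λ = (6.626 × 10^-34 J·s) / (3.34 × 10^-27 kg × 1.550 × 10^7 m/s)
λ = 1.28 × 10^-14 m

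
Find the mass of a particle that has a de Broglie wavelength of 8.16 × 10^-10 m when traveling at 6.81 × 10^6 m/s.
1.19 × 10^-31 kg

From the de Broglie relation λ = h/(mv), we solve for m:

m = h/(λv)
m = (6.626 × 10^-34 J·s) / (8.16 × 10^-10 m × 6.81 × 10^6 m/s)
m = 1.19 × 10^-31 kg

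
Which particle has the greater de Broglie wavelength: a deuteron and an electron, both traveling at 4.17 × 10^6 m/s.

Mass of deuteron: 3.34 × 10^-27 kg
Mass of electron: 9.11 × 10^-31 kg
The electron has the longer wavelength.

Using λ = h/(mv), since both particles have the same velocity, the wavelength depends only on mass.

For deuteron: λ₁ = h/(m₁v) = 4.76 × 10^-14 m
For electron: λ₂ = h/(m₂v) = 1.74 × 10^-10 m

Since λ ∝ 1/m at constant velocity, the lighter particle has the longer wavelength.

The electron has the longer de Broglie wavelength.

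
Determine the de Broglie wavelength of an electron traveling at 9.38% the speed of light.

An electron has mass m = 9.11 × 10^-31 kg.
2.59 × 10^-11 m

Using the de Broglie relation λ = h/(mv):

v = 9.38% × c = 2.812 × 10^7 m/s

λ = h/(mv)
λ = (6.626 × 10^-34 J·s) / (9.11 × 10^-31 kg × 2.812 × 10^7 m/s)
λ = 2.59 × 10^-11 m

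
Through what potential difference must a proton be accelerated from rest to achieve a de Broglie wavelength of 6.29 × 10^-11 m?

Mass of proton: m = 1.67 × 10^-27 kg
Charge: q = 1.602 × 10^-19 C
2.07 × 10^-1 V

From λ = h/√(2mqV), we solve for V:

λ² = h²/(2mqV)
V = h²/(2mqλ²)
V = (6.626 × 10^-34 J·s)² / (2 × 1.67 × 10^-27 kg × 1.602 × 10^-19 C × (6.29 × 10^-11 m)²)
V = 2.07 × 10^-1 V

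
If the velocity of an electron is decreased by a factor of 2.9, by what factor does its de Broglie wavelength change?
The wavelength increases by a factor of 2.9.

From λ = h/(mv), the wavelength is inversely proportional to velocity:

λ ∝ 1/v

If v → v/2.9, then λ → 2.9λ

When velocity is decreased by a factor of 2.9, the wavelength increases by a factor of 2.9.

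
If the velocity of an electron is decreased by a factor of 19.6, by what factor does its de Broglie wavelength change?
The wavelength increases by a factor of 19.6.

From λ = h/(mv), the wavelength is inversely proportional to velocity:

λ ∝ 1/v

If v → v/19.6, then λ → 19.6λ

When velocity is decreased by a factor of 19.6, the wavelength increases by a factor of 19.6.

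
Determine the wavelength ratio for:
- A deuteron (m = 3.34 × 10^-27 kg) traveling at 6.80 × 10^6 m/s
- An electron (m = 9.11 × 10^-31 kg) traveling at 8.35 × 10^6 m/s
λ₁/λ₂ = 3.35 × 10^-4

Using λ = h/(mv):

λ₁ = h/(m₁v₁) = 2.92 × 10^-14 m
λ₂ = h/(m₂v₂) = 8.71 × 10^-11 m

Ratio λ₁/λ₂ = (m₂v₂)/(m₁v₁)
         = (9.11 × 10^-31 kg × 8.35 × 10^6 m/s) / (3.34 × 10^-27 kg × 6.80 × 10^6 m/s)
         = 3.35 × 10^-4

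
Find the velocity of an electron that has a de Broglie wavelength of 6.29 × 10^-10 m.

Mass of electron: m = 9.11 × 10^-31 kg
1.16 × 10^6 m/s

From the de Broglie relation λ = h/(mv), we solve for v:

v = h/(mλ)
v = (6.626 × 10^-34 J·s) / (9.11 × 10^-31 kg × 6.29 × 10^-10 m)
v = 1.16 × 10^6 m/s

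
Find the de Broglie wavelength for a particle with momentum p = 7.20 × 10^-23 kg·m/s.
9.20 × 10^-12 m

Using the de Broglie relation λ = h/p:

λ = h/p
λ = (6.626 × 10^-34 J·s) / (7.20 × 10^-23 kg·m/s)
λ = 9.20 × 10^-12 m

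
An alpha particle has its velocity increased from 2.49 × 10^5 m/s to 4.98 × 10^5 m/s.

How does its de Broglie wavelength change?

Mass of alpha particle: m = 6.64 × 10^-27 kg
The wavelength decreases by a factor of 2.

Using λ = h/(mv):

Initial wavelength: λ₁ = h/(mv₁) = 4.01 × 10^-13 m
Final wavelength: λ₂ = h/(mv₂) = 2.00 × 10^-13 m

Since λ ∝ 1/v, when velocity increases by a factor of 2, the wavelength decreases by a factor of 2.

λ₂/λ₁ = v₁/v₂ = 1/2

The wavelength decreases by a factor of 2.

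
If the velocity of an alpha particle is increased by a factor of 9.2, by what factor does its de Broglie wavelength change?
The wavelength decreases by a factor of 9.2.

From λ = h/(mv), the wavelength is inversely proportional to velocity:

λ ∝ 1/v

If v → 9.2v, then λ → λ/9.2

When velocity is increased by a factor of 9.2, the wavelength decreases by a factor of 9.2.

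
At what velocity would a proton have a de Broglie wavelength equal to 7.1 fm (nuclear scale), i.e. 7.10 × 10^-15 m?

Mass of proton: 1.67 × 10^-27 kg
5.59 × 10^7 m/s

From λ = h/(mv), solve for v:

v = h/(mλ)
v = (6.626 × 10^-34 J·s) / (1.67 × 10^-27 kg × 7.10 × 10^-15 m)
v = 5.59 × 10^7 m/s

Note: This velocity is 18.6% of the speed of light, so relativistic corrections would be needed for a more accurate calculation.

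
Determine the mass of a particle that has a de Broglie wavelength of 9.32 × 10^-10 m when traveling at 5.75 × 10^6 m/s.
1.24 × 10^-31 kg

From the de Broglie relation λ = h/(mv), we solve for m:

m = h/(λv)
m = (6.626 × 10^-34 J·s) / (9.32 × 10^-10 m × 5.75 × 10^6 m/s)
m = 1.24 × 10^-31 kg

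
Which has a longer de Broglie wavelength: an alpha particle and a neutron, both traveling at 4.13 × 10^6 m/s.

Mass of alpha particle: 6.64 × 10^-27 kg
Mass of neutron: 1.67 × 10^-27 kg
The neutron has the longer wavelength.

Using λ = h/(mv), since both particles have the same velocity, the wavelength depends only on mass.

For alpha particle: λ₁ = h/(m₁v) = 2.42 × 10^-14 m
For neutron: λ₂ = h/(m₂v) = 9.61 × 10^-14 m

Since λ ∝ 1/m at constant velocity, the lighter particle has the longer wavelength.

The neutron has the longer de Broglie wavelength.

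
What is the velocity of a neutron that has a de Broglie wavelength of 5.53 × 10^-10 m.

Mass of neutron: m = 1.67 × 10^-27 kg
7.17 × 10^2 m/s

From the de Broglie relation λ = h/(mv), we solve for v:

v = h/(mλ)
v = (6.626 × 10^-34 J·s) / (1.67 × 10^-27 kg × 5.53 × 10^-10 m)
v = 7.17 × 10^2 m/s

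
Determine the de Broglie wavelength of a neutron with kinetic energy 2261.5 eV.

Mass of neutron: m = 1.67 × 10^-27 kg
6.02 × 10^-13 m

Using λ = h/√(2mKE):

First convert KE to Joules: KE = 2261.5 eV = 3.623 × 10^-16 J

λ = h/√(2mKE)
λ = (6.626 × 10^-34 J·s) / √(2 × 1.67 × 10^-27 kg × 3.623 × 10^-16 J)
λ = 6.02 × 10^-13 m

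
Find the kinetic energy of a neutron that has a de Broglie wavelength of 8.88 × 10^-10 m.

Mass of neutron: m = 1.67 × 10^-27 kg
1.67 × 10^-22 J (or 1.04 × 10^-3 eV)

From λ = h/√(2mKE), we solve for KE:

λ² = h²/(2mKE)
KE = h²/(2mλ²)
KE = (6.626 × 10^-34 J·s)² / (2 × 1.67 × 10^-27 kg × (8.88 × 10^-10 m)²)
KE = 1.67 × 10^-22 J
KE = 1.04 × 10^-3 eV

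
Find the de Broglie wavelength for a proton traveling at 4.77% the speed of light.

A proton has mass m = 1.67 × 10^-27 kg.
2.77 × 10^-14 m

Using the de Broglie relation λ = h/(mv):

v = 4.77% × c = 1.430 × 10^7 m/s

λ = h/(mv)
λ = (6.626 × 10^-34 J·s) / (1.67 × 10^-27 kg × 1.430 × 10^7 m/s)
λ = 2.77 × 10^-14 m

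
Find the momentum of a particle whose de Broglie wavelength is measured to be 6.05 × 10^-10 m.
1.10 × 10^-24 kg·m/s

From the de Broglie relation λ = h/p, we solve for p:

p = h/λ
p = (6.626 × 10^-34 J·s) / (6.05 × 10^-10 m)
p = 1.10 × 10^-24 kg·m/s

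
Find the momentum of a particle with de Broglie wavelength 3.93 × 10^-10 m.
1.69 × 10^-24 kg·m/s

From the de Broglie relation λ = h/p, we solve for p:

p = h/λ
p = (6.626 × 10^-34 J·s) / (3.93 × 10^-10 m)
p = 1.69 × 10^-24 kg·m/s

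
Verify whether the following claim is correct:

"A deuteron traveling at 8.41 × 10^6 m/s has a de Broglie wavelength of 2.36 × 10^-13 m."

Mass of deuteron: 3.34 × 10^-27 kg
False

The claim is incorrect.

Using λ = h/(mv):
λ = (6.626 × 10^-34 J·s) / (3.34 × 10^-27 kg × 8.41 × 10^6 m/s)
λ = 2.36 × 10^-14 m

The actual wavelength differs from the claimed 2.36 × 10^-13 m.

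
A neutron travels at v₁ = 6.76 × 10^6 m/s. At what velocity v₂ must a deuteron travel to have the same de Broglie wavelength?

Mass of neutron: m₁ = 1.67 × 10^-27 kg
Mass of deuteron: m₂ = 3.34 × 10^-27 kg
v₂ = 3.38 × 10^6 m/s

For equal de Broglie wavelengths: λ₁ = λ₂

h/(m₁v₁) = h/(m₂v₂)
m₁v₁ = m₂v₂
v₂ = v₁ · (m₁/m₂)

v₂ = 6.76 × 10^6 m/s × (1.67 × 10^-27 kg / 3.34 × 10^-27 kg)
v₂ = 3.38 × 10^6 m/s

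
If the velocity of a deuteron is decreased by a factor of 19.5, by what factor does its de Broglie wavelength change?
The wavelength increases by a factor of 19.5.

From λ = h/(mv), the wavelength is inversely proportional to velocity:

λ ∝ 1/v

If v → v/19.5, then λ → 19.5λ

When velocity is decreased by a factor of 19.5, the wavelength increases by a factor of 19.5.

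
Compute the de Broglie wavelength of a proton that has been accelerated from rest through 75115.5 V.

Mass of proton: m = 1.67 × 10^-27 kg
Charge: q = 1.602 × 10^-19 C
1.05 × 10^-13 m

When a particle is accelerated through voltage V, it gains kinetic energy KE = qV.

The de Broglie wavelength is then λ = h/√(2mqV):

λ = h/√(2mqV)
λ = (6.626 × 10^-34 J·s) / √(2 × 1.67 × 10^-27 kg × 1.602 × 10^-19 C × 75115.5 V)
λ = 1.05 × 10^-13 m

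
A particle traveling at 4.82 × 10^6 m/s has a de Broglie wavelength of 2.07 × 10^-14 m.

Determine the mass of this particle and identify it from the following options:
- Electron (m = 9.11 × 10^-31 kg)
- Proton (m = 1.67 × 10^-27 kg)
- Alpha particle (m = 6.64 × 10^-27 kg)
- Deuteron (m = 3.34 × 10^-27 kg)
The particle is an alpha particle.

From λ = h/(mv), solve for mass:

m = h/(λv)
m = (6.626 × 10^-34 J·s) / (2.07 × 10^-14 m × 4.82 × 10^6 m/s)
m = 6.64 × 10^-27 kg

Comparing with the listed masses, this is closest to an alpha particle.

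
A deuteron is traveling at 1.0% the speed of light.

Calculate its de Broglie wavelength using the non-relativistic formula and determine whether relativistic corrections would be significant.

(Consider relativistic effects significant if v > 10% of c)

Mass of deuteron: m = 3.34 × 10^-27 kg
No, relativistic corrections are not needed.

Using the non-relativistic de Broglie formula λ = h/(mv):

v = 1.0% × c = 2.998 × 10^6 m/s

λ = h/(mv)
λ = (6.626 × 10^-34 J·s) / (3.34 × 10^-27 kg × 2.998 × 10^6 m/s)
λ = 6.62 × 10^-14 m

Since v = 1.0% of c < 10% of c, relativistic corrections are NOT significant and this non-relativistic result is a good approximation.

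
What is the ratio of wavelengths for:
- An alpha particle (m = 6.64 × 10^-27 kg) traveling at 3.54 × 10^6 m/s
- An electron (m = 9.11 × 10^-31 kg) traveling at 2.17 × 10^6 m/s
λ₁/λ₂ = 8.41 × 10^-5

Using λ = h/(mv):

λ₁ = h/(m₁v₁) = 2.82 × 10^-14 m
λ₂ = h/(m₂v₂) = 3.35 × 10^-10 m

Ratio λ₁/λ₂ = (m₂v₂)/(m₁v₁)
         = (9.11 × 10^-31 kg × 2.17 × 10^6 m/s) / (6.64 × 10^-27 kg × 3.54 × 10^6 m/s)
         = 8.41 × 10^-5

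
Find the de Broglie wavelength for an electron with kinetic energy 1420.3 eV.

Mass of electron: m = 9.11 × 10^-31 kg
3.25 × 10^-11 m

Using λ = h/√(2mKE):

First convert KE to Joules: KE = 1420.3 eV = 2.276 × 10^-16 J

λ = h/√(2mKE)
λ = (6.626 × 10^-34 J·s) / √(2 × 9.11 × 10^-31 kg × 2.276 × 10^-16 J)
λ = 3.25 × 10^-11 m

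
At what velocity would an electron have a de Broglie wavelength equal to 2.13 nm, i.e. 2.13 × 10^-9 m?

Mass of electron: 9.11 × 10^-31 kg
3.41 × 10^5 m/s

From λ = h/(mv), solve for v:

v = h/(mλ)
v = (6.626 × 10^-34 J·s) / (9.11 × 10^-31 kg × 2.13 × 10^-9 m)
v = 3.41 × 10^5 m/s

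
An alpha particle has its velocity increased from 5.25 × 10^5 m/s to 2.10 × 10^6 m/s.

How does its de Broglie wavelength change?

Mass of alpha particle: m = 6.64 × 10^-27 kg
The wavelength decreases by a factor of 4.

Using λ = h/(mv):

Initial wavelength: λ₁ = h/(mv₁) = 1.90 × 10^-13 m
Final wavelength: λ₂ = h/(mv₂) = 4.75 × 10^-14 m

Since λ ∝ 1/v, when velocity increases by a factor of 4, the wavelength decreases by a factor of 4.

λ₂/λ₁ = v₁/v₂ = 1/4

The wavelength decreases by a factor of 4.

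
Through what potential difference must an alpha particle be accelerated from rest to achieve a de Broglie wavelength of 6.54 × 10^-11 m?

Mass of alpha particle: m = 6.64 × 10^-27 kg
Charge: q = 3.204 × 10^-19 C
2.41 × 10^-2 V

From λ = h/√(2mqV), we solve for V:

λ² = h²/(2mqV)
V = h²/(2mqλ²)
V = (6.626 × 10^-34 J·s)² / (2 × 6.64 × 10^-27 kg × 3.204 × 10^-19 C × (6.54 × 10^-11 m)²)
V = 2.41 × 10^-2 V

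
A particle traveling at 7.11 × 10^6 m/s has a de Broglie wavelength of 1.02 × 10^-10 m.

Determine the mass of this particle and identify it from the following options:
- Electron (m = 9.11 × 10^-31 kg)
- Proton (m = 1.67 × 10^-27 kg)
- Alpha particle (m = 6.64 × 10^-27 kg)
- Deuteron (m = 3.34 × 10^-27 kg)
The particle is an electron.

From λ = h/(mv), solve for mass:

m = h/(λv)
m = (6.626 × 10^-34 J·s) / (1.02 × 10^-10 m × 7.11 × 10^6 m/s)
m = 9.14 × 10^-31 kg

Comparing with the listed masses, this is closest to an electron.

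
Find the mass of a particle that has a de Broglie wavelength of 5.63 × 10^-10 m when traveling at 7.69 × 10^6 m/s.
1.53 × 10^-31 kg

From the de Broglie relation λ = h/(mv), we solve for m:

m = h/(λv)
m = (6.626 × 10^-34 J·s) / (5.63 × 10^-10 m × 7.69 × 10^6 m/s)
m = 1.53 × 10^-31 kg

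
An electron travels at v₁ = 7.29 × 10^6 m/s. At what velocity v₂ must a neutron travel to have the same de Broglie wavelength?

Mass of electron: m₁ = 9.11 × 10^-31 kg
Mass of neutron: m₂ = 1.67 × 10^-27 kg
v₂ = 3.98 × 10^3 m/s

For equal de Broglie wavelengths: λ₁ = λ₂

h/(m₁v₁) = h/(m₂v₂)
m₁v₁ = m₂v₂
v₂ = v₁ · (m₁/m₂)

v₂ = 7.29 × 10^6 m/s × (9.11 × 10^-31 kg / 1.67 × 10^-27 kg)
v₂ = 3.98 × 10^3 m/s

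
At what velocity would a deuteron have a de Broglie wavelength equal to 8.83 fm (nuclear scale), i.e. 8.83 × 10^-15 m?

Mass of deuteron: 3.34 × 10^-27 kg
2.25 × 10^7 m/s

From λ = h/(mv), solve for v:

v = h/(mλ)
v = (6.626 × 10^-34 J·s) / (3.34 × 10^-27 kg × 8.83 × 10^-15 m)
v = 2.25 × 10^7 m/s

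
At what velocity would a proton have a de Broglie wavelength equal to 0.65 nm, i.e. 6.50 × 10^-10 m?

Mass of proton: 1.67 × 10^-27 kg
6.10 × 10^2 m/s

From λ = h/(mv), solve for v:

v = h/(mλ)
v = (6.626 × 10^-34 J·s) / (1.67 × 10^-27 kg × 6.50 × 10^-10 m)
v = 6.10 × 10^2 m/s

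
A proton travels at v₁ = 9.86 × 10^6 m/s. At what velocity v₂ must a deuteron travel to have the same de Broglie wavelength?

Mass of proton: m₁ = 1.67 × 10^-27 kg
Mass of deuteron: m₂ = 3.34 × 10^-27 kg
v₂ = 4.93 × 10^6 m/s

For equal de Broglie wavelengths: λ₁ = λ₂

h/(m₁v₁) = h/(m₂v₂)
m₁v₁ = m₂v₂
v₂ = v₁ · (m₁/m₂)

v₂ = 9.86 × 10^6 m/s × (1.67 × 10^-27 kg / 3.34 × 10^-27 kg)
v₂ = 4.93 × 10^6 m/s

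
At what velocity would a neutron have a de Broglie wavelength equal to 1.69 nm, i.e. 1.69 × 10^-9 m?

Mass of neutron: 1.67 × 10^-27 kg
2.35 × 10^2 m/s

From λ = h/(mv), solve for v:

v = h/(mλ)
v = (6.626 × 10^-34 J·s) / (1.67 × 10^-27 kg × 1.69 × 10^-9 m)
v = 2.35 × 10^2 m/s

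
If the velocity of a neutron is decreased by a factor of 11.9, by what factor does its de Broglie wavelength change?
The wavelength increases by a factor of 11.9.

From λ = h/(mv), the wavelength is inversely proportional to velocity:

λ ∝ 1/v

If v → v/11.9, then λ → 11.9λ

When velocity is decreased by a factor of 11.9, the wavelength increases by a factor of 11.9.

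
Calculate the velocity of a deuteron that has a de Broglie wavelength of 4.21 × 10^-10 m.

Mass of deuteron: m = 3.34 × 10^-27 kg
4.71 × 10^2 m/s

From the de Broglie relation λ = h/(mv), we solve for v:

v = h/(mλ)
v = (6.626 × 10^-34 J·s) / (3.34 × 10^-27 kg × 4.21 × 10^-10 m)
v = 4.71 × 10^2 m/s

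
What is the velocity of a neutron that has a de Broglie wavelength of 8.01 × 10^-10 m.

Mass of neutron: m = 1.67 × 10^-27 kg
4.95 × 10^2 m/s

From the de Broglie relation λ = h/(mv), we solve for v:

v = h/(mλ)
v = (6.626 × 10^-34 J·s) / (1.67 × 10^-27 kg × 8.01 × 10^-10 m)
v = 4.95 × 10^2 m/s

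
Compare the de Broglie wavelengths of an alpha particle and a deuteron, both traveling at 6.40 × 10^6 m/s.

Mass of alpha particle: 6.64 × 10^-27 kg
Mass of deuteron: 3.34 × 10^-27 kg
The deuteron has the longer wavelength.

Using λ = h/(mv), since both particles have the same velocity, the wavelength depends only on mass.

For alpha particle: λ₁ = h/(m₁v) = 1.56 × 10^-14 m
For deuteron: λ₂ = h/(m₂v) = 3.10 × 10^-14 m

Since λ ∝ 1/m at constant velocity, the lighter particle has the longer wavelength.

The deuteron has the longer de Broglie wavelength.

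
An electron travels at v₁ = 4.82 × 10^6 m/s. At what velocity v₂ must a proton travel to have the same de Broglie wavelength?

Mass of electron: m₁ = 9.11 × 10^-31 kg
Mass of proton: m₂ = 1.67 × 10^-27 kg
v₂ = 2.63 × 10^3 m/s

For equal de Broglie wavelengths: λ₁ = λ₂

h/(m₁v₁) = h/(m₂v₂)
m₁v₁ = m₂v₂
v₂ = v₁ · (m₁/m₂)

v₂ = 4.82 × 10^6 m/s × (9.11 × 10^-31 kg / 1.67 × 10^-27 kg)
v₂ = 2.63 × 10^3 m/s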